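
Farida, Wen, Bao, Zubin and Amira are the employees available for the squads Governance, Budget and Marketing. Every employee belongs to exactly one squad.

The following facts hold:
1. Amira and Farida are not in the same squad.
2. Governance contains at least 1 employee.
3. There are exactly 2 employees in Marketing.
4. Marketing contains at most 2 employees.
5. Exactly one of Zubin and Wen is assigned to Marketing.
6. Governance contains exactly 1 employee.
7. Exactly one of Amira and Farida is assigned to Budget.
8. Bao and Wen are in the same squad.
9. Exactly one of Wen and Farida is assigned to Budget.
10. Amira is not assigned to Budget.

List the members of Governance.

Governance = {Amira}

From (10): Amira ∉ Budget.
(7) (exactly one): Farida ∈ Budget.
(9) (exactly one): Wen ∉ Budget.
(8): Bao matches Wen: Bao ∉ Budget.
Suppose Wen ∈ Governance: no assignment then satisfies all the clues, so Wen ∉ Governance.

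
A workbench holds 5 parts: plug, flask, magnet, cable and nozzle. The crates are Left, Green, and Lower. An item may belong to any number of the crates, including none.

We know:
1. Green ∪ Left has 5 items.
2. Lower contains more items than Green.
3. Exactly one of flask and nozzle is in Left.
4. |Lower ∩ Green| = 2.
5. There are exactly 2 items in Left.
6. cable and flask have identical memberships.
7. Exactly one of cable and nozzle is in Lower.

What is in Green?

Green = {magnet, nozzle, plug}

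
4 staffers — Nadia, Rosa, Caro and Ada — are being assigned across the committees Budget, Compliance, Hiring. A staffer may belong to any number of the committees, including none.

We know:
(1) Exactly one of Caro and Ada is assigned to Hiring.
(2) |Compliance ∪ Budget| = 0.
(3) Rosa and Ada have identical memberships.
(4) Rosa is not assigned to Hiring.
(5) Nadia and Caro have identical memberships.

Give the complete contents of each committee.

From (4): Rosa ∉ Hiring.
(3): Ada matches Rosa: Ada ∉ Hiring.
(1) (exactly one): Caro ∈ Hiring.
(5): Nadia matches Caro: Nadia ∈ Hiring.
Suppose Nadia ∈ Budget: no assignment then satisfies all the clues, so Nadia ∉ Budget.

Budget = {}; Compliance = {}; Hiring = {Caro, Nadia}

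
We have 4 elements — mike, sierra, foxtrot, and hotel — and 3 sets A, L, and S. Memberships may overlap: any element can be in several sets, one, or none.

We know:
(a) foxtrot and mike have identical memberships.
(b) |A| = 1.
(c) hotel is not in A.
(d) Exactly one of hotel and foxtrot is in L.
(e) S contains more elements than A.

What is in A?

A = {sierra}

From (c): hotel ∉ A.
Suppose mike ∈ A: no assignment then satisfies all the clues, so mike ∉ A.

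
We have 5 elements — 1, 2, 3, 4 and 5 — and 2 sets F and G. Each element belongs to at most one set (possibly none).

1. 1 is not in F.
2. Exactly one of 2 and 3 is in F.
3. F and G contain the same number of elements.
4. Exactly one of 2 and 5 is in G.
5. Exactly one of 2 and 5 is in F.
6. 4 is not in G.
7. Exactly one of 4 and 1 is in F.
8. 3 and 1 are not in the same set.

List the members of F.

F = {2, 4}

From (1): 1 ∉ F.
From (6): 4 ∉ G.
(7) (exactly one): 4 ∈ F.
Suppose 2 ∉ F: no assignment then satisfies all the clues, so 2 ∈ F.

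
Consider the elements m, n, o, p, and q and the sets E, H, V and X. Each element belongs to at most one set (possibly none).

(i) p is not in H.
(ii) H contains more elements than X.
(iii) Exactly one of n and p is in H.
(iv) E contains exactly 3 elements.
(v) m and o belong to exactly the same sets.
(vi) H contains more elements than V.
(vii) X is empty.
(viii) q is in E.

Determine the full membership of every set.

E = {m, o, q}; H = {n}; V = {}; X = {}

From (i): p ∉ H.
From (viii): q ∈ E.
(iii) (exactly one): n ∈ H.
(vii): X already has 0, so the rest are out.
Suppose m ∉ E: no assignment then satisfies all the clues, so m ∈ E.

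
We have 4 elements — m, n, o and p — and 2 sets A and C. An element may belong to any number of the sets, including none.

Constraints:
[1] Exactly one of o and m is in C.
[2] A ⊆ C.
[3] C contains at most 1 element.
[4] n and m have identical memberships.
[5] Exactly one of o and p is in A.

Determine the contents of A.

A = {o}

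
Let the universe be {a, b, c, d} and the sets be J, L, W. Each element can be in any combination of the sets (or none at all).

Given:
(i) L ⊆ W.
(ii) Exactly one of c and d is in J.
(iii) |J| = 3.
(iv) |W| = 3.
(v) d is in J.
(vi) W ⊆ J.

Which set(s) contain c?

c: none

From (v): d ∈ J.
(ii) (exactly one): c ∉ J.
(iii): only 3 candidates remain for J, so all are in.
(vi) contrapositive: c ∉ W.
(i) contrapositive: c ∉ L.
(iv): only 3 candidates remain for W, so all are in.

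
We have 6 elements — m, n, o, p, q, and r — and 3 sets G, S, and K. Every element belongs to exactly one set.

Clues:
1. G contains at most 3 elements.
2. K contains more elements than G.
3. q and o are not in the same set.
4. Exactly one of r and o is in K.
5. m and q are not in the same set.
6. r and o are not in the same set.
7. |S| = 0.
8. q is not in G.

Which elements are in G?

G = {m, o}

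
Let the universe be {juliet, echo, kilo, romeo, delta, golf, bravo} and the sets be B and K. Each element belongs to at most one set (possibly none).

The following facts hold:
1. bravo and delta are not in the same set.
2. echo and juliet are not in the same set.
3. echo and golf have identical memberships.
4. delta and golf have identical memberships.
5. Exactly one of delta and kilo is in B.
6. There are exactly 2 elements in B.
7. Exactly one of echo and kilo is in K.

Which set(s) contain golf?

golf: K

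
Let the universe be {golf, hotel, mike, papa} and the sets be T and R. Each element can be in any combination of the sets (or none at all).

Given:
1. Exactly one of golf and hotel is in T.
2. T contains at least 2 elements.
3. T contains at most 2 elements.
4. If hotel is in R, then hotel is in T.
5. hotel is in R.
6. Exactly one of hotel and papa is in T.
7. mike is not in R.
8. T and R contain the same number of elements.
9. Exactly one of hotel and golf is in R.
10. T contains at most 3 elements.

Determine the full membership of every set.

T = {hotel, mike}; R = {hotel, papa}

From (5): hotel ∈ R.
From (7): mike ∉ R.
(4): hotel ∈ T.
(6) (exactly one): papa ∉ T.
(9) (exactly one): golf ∉ R.
(1) (exactly one): golf ∉ T.
(2): only 2 candidates remain for T, so all are in.
Suppose papa ∉ R: no assignment then satisfies all the clues, so papa ∈ R.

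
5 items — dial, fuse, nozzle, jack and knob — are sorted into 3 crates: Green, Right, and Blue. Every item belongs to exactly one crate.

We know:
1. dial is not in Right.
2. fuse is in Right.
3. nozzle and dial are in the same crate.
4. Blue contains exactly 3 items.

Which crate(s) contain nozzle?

nozzle: Blue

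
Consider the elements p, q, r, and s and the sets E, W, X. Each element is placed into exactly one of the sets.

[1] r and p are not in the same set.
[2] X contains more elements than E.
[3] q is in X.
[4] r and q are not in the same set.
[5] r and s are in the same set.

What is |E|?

0

From (3): q ∈ X.
(4): r ∉ X.
(5): s matches r: s ∉ X.
Suppose p ∈ E: no assignment then satisfies all the clues, so p ∉ E.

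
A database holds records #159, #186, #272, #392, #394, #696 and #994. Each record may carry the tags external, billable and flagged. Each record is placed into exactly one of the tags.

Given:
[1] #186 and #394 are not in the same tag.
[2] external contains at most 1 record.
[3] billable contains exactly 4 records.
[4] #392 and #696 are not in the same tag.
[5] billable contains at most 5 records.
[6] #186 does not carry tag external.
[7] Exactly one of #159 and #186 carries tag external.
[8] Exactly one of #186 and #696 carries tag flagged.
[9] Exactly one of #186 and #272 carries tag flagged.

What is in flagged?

flagged = {#186, #392}

From (6): #186 ∉ external.
(7) (exactly one): #159 ∈ external.
(2): external already has 1, so the rest are out.
Suppose #186 ∉ flagged: no assignment then satisfies all the clues, so #186 ∈ flagged.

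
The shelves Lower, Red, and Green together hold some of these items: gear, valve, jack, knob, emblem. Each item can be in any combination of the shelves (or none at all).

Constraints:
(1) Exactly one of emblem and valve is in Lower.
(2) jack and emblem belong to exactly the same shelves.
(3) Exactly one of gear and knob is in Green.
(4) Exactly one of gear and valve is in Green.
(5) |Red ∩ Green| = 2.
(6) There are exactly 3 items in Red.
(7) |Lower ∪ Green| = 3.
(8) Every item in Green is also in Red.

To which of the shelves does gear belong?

gear: Lower, Red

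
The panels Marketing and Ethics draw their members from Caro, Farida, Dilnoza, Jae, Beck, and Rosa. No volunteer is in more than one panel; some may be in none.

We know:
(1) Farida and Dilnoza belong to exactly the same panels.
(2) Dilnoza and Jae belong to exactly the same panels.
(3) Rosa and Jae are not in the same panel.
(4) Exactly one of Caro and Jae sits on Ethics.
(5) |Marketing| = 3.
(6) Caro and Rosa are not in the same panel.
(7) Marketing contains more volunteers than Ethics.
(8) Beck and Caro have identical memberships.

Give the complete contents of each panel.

Marketing = {Dilnoza, Farida, Jae}; Ethics = {Beck, Caro}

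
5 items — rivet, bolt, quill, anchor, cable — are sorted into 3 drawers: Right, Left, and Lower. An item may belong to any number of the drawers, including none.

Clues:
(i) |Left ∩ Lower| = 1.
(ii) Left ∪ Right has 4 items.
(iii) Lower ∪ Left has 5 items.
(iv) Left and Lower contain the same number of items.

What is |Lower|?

3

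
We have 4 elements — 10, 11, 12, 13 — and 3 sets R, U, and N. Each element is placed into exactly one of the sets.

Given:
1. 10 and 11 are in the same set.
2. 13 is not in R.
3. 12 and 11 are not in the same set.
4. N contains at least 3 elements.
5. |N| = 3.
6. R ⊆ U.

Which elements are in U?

U = {12}

From (2): 13 ∉ R.
Suppose 10 ∈ U: no assignment then satisfies all the clues, so 10 ∉ U.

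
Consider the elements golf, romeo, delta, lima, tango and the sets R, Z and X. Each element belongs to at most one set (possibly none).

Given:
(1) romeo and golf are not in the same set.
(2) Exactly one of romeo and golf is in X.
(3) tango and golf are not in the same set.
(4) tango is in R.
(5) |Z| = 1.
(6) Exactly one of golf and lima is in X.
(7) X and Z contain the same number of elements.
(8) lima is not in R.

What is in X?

From (4): tango ∈ R.
From (8): lima ∉ R.
(3): golf ∉ R.
Suppose golf ∉ X: no assignment then satisfies all the clues, so golf ∈ X.

X = {golf}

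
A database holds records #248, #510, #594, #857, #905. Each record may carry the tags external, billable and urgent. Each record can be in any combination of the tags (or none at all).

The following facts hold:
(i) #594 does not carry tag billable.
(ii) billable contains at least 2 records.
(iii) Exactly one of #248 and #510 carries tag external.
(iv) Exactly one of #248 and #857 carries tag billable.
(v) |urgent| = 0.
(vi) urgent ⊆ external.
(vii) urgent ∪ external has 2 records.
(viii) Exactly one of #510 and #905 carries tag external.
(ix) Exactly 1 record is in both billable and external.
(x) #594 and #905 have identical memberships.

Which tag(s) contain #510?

From (i): #594 ∉ billable.
(v): urgent already has 0, so the rest are out.
(x): #905 matches #594: #905 ∉ billable.
Suppose #510 ∉ external: no assignment then satisfies all the clues, so #510 ∈ external.

#510: billable, external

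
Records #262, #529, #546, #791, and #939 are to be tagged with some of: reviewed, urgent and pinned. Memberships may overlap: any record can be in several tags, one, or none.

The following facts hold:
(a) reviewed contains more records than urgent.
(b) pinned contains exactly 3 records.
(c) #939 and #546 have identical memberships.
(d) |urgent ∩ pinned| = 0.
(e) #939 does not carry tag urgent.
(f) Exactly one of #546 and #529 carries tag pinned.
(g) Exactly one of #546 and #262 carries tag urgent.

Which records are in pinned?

pinned = {#546, #791, #939}

From (e): #939 ∉ urgent.
(c): #546 matches #939: #546 ∉ urgent.
(g) (exactly one): #262 ∈ urgent.
Suppose #262 ∈ pinned: no assignment then satisfies all the clues, so #262 ∉ pinned.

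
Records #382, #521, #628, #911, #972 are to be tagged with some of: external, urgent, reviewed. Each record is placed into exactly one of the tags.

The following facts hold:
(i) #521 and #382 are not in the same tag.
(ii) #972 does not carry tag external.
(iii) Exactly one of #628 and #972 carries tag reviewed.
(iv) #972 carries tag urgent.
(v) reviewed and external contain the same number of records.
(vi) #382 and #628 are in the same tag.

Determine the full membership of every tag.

external = {#521, #911}; urgent = {#972}; reviewed = {#382, #628}

From (ii): #972 ∉ external.
From (iv): #972 ∈ urgent.
(iii) (exactly one): #628 ∈ reviewed.
(vi): #382 matches #628: #382 ∉ external.
(vi): #382 matches #628: #382 ∉ urgent.
(vi): #382 matches #628: #382 ∈ reviewed.
(i): #521 ∉ reviewed.
Suppose #521 ∉ external: no assignment then satisfies all the clues, so #521 ∈ external.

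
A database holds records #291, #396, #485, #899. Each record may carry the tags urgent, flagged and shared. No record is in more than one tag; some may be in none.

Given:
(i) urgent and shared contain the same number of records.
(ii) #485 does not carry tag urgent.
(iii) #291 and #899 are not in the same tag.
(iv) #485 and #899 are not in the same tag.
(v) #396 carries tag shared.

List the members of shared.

shared = {#396}

From (ii): #485 ∉ urgent.
From (v): #396 ∈ shared.
Suppose #291 ∈ shared: no assignment then satisfies all the clues, so #291 ∉ shared.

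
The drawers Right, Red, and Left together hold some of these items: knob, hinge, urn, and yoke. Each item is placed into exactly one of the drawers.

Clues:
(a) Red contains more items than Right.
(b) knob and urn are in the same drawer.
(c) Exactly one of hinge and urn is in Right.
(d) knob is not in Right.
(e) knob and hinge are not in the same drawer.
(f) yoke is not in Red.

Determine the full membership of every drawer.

Right = {hinge}; Red = {knob, urn}; Left = {yoke}

From (d): knob ∉ Right.
From (f): yoke ∉ Red.
(b): urn matches knob: urn ∉ Right.
(c) (exactly one): hinge ∈ Right.
Suppose knob ∉ Red: no assignment then satisfies all the clues, so knob ∈ Red.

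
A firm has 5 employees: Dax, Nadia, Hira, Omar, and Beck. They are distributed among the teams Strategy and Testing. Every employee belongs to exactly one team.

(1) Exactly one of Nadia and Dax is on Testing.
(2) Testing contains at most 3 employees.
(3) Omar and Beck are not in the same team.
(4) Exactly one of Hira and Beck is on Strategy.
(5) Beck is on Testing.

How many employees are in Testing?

From (5): Beck ∈ Testing.
(3): Omar ∉ Testing.
(4) (exactly one): Hira ∈ Strategy.
Only one team left: Omar ∈ Strategy.

2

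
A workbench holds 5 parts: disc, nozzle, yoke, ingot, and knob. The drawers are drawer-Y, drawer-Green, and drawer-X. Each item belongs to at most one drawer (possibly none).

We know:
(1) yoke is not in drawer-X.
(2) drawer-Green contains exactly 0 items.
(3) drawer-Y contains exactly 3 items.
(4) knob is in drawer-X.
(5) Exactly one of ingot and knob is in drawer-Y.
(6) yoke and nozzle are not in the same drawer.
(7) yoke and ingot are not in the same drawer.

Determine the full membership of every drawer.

From (1): yoke ∉ drawer-X.
From (4): knob ∈ drawer-X.
(2): drawer-Green already has 0, so the rest are out.
(5) (exactly one): ingot ∈ drawer-Y.
(7): yoke ∉ drawer-Y.
(3): only 3 candidates remain for drawer-Y, so all are in.

drawer-Y = {disc, ingot, nozzle}; drawer-Green = {}; drawer-X = {knob}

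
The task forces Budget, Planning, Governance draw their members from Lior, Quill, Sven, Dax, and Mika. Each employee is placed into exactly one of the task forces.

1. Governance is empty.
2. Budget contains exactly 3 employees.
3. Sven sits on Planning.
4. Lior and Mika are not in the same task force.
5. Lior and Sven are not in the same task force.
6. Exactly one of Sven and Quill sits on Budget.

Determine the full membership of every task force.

Budget = {Dax, Lior, Quill}; Planning = {Mika, Sven}; Governance = {}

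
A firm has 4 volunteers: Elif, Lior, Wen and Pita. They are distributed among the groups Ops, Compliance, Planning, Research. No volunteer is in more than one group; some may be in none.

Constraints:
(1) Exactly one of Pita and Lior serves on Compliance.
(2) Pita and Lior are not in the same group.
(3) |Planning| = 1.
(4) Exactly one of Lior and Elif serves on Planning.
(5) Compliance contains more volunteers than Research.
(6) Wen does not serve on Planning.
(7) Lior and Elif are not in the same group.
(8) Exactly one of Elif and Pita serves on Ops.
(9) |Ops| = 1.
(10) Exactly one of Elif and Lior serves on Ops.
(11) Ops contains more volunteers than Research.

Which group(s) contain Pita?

From (6): Wen ∉ Planning.
Suppose Pita ∈ Ops: no assignment then satisfies all the clues, so Pita ∉ Ops.

Pita: Compliance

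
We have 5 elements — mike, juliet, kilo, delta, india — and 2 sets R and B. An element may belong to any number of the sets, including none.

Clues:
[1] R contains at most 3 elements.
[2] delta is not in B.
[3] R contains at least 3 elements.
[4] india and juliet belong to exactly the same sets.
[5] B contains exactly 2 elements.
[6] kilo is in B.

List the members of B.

B = {kilo, mike}

From (2): delta ∉ B.
From (6): kilo ∈ B.
Suppose mike ∉ B: no assignment then satisfies all the clues, so mike ∈ B.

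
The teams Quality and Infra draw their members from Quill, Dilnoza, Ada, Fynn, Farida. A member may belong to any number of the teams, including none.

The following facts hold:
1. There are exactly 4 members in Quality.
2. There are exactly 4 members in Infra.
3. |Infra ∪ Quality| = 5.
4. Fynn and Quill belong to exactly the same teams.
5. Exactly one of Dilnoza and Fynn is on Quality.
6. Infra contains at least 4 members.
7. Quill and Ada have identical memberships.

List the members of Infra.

Infra = {Ada, Dilnoza, Fynn, Quill}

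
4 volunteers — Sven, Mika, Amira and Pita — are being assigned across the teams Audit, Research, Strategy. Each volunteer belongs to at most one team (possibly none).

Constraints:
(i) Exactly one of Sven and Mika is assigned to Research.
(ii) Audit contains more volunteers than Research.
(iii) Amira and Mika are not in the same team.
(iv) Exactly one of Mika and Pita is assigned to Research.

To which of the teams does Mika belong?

Mika: Research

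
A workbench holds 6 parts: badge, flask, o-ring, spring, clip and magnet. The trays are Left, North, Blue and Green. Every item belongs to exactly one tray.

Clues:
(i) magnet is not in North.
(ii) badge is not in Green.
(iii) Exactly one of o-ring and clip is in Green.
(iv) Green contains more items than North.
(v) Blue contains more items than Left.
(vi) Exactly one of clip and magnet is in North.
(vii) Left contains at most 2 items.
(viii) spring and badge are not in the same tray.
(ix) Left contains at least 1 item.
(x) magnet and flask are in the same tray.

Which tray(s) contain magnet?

magnet: Blue

From (i): magnet ∉ North.
From (ii): badge ∉ Green.
(vi) (exactly one): clip ∈ North.
(x): flask matches magnet: flask ∉ North.
(iii) (exactly one): o-ring ∈ Green.
Suppose magnet ∈ Left: no assignment then satisfies all the clues, so magnet ∉ Left.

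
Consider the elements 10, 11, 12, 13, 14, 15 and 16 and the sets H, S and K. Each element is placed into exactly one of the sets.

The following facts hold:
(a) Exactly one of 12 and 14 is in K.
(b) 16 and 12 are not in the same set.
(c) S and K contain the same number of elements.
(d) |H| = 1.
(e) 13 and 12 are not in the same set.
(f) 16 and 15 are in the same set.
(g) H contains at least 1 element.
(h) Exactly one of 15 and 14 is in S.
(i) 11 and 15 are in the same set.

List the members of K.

K = {10, 13, 14}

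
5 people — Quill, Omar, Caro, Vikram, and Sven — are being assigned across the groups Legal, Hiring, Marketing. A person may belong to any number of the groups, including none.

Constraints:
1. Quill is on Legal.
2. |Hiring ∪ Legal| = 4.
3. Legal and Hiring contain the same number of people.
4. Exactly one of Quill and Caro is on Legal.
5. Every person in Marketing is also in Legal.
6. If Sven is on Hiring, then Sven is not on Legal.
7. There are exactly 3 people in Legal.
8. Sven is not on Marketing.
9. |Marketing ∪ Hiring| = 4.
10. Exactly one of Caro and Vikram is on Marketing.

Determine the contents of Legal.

Legal = {Omar, Quill, Vikram}

From (1): Quill ∈ Legal.
From (8): Sven ∉ Marketing.
(4) (exactly one): Caro ∉ Legal.
(5) contrapositive: Caro ∉ Marketing.
(10) (exactly one): Vikram ∈ Marketing.
(5) with Vikram ∈ Marketing: Vikram ∈ Legal.
Suppose Omar ∉ Legal: no assignment then satisfies all the clues, so Omar ∈ Legal.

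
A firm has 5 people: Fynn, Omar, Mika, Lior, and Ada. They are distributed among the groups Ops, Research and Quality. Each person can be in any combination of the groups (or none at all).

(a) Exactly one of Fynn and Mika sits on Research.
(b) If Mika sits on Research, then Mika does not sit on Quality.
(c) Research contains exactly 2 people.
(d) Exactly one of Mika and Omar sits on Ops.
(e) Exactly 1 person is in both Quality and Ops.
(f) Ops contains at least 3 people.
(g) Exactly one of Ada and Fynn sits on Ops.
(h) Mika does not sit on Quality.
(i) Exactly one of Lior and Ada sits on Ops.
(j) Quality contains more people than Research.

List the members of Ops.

Ops = {Fynn, Lior, Mika}

From (h): Mika ∉ Quality.
Suppose Fynn ∉ Ops: no assignment then satisfies all the clues, so Fynn ∈ Ops.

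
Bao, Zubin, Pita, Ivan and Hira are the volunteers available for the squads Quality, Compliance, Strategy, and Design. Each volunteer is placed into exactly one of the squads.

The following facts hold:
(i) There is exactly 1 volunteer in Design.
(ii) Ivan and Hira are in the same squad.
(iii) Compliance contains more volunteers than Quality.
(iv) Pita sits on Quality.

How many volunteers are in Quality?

1

From (iv): Pita ∈ Quality.
Suppose Bao ∈ Quality: no assignment then satisfies all the clues, so Bao ∉ Quality.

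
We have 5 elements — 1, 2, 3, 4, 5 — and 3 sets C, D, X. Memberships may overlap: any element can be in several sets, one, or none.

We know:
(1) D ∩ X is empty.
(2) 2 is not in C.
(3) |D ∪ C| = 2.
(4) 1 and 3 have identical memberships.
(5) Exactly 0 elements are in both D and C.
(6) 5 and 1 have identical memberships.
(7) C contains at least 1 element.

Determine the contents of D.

From (2): 2 ∉ C.
Suppose 1 ∈ D: no assignment then satisfies all the clues, so 1 ∉ D.

D = {2}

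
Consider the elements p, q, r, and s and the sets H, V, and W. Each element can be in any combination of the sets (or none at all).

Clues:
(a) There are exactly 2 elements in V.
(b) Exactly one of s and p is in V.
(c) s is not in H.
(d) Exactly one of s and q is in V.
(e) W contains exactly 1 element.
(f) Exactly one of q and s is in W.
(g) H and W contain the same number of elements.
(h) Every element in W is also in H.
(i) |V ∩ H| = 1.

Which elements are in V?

V = {p, q}

From (c): s ∉ H.
(h) contrapositive: s ∉ W.
(f) (exactly one): q ∈ W.
(h) with q ∈ W: q ∈ H.
(e): W already has 1, so the rest are out.
Suppose p ∉ V: no assignment then satisfies all the clues, so p ∈ V.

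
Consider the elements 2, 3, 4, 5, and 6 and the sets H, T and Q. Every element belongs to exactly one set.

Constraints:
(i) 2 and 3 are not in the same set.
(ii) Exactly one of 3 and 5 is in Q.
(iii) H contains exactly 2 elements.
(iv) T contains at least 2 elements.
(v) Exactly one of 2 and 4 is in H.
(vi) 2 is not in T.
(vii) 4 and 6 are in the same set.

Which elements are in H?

H = {2, 5}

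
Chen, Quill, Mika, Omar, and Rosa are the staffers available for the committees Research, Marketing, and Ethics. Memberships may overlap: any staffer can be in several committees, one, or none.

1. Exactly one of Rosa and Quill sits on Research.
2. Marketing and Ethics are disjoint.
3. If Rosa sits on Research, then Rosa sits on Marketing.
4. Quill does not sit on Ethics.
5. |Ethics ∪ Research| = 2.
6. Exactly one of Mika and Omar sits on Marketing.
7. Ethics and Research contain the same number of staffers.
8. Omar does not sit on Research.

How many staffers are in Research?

1

From (4): Quill ∉ Ethics.
From (8): Omar ∉ Research.
Suppose Chen ∈ Research: no assignment then satisfies all the clues, so Chen ∉ Research.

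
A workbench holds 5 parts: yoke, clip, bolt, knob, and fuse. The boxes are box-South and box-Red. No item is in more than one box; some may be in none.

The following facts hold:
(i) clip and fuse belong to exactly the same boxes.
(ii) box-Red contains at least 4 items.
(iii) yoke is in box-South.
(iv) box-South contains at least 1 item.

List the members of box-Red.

box-Red = {bolt, clip, fuse, knob}

From (iii): yoke ∈ box-South.
(ii): only 4 candidates remain for box-Red, so all are in.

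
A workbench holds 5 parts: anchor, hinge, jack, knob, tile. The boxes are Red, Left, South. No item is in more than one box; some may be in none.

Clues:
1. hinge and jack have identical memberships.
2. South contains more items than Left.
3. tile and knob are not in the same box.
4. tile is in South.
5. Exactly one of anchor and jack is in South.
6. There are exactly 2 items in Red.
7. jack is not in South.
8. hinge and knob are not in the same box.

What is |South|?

From (4): tile ∈ South.
From (7): jack ∉ South.
(1): hinge matches jack: hinge ∉ South.
(3): knob ∉ South.
(5) (exactly one): anchor ∈ South.

2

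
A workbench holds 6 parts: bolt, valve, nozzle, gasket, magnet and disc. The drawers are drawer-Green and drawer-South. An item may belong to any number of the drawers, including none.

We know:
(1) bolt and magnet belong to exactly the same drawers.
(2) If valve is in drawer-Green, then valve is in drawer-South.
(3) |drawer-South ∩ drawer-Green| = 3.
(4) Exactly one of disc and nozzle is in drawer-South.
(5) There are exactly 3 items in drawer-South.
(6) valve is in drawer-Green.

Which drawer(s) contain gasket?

gasket: drawer-Green, drawer-South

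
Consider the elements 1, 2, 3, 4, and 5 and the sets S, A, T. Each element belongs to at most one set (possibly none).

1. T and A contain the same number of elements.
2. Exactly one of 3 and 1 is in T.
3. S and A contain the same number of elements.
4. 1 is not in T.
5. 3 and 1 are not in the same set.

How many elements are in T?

1

From (4): 1 ∉ T.
(2) (exactly one): 3 ∈ T.
Suppose 2 ∈ T: no assignment then satisfies all the clues, so 2 ∉ T.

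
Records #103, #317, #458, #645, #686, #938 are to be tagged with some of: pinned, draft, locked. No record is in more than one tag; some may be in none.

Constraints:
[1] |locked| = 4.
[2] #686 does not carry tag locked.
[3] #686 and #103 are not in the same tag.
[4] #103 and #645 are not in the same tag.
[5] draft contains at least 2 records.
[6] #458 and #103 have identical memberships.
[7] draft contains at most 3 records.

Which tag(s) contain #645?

From (2): #686 ∉ locked.
Suppose #645 ∈ pinned: no assignment then satisfies all the clues, so #645 ∉ pinned.

#645: draft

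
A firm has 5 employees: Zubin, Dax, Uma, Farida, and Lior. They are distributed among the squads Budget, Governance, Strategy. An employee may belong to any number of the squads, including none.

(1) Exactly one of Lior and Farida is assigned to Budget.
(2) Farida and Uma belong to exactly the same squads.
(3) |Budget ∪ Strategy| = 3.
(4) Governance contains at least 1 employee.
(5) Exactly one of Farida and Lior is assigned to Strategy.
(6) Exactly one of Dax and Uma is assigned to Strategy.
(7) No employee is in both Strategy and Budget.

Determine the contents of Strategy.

Strategy = {Farida, Uma}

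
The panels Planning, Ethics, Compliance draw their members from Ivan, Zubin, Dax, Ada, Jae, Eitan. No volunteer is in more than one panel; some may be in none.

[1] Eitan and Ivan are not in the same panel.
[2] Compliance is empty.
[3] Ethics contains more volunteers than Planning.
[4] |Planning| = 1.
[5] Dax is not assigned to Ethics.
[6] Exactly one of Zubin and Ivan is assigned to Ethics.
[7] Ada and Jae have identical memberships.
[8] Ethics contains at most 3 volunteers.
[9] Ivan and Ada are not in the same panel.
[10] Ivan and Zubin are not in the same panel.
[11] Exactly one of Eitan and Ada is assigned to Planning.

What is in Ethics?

Ethics = {Ada, Jae, Zubin}

From (5): Dax ∉ Ethics.
(2): Compliance already has 0, so the rest are out.
Suppose Ivan ∈ Ethics: no assignment then satisfies all the clues, so Ivan ∉ Ethics.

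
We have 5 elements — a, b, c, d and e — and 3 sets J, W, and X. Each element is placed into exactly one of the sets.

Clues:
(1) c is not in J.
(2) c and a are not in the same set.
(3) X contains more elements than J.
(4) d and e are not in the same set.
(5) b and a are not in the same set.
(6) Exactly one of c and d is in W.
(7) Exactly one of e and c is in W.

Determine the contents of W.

W = {b, c}

From (1): c ∉ J.
Suppose a ∈ W: no assignment then satisfies all the clues, so a ∉ W.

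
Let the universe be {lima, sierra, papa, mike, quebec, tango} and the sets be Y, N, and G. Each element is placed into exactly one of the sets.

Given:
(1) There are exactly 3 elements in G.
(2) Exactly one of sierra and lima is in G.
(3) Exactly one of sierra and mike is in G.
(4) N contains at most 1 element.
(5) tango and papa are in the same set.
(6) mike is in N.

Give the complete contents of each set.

Y = {lima, quebec}; N = {mike}; G = {papa, sierra, tango}

From (6): mike ∈ N.
(3) (exactly one): sierra ∈ G.
(4): N already has 1, so the rest are out.
(2) (exactly one): lima ∉ G.
Only one set left: lima ∈ Y.
Suppose papa ∈ Y: no assignment then satisfies all the clues, so papa ∉ Y.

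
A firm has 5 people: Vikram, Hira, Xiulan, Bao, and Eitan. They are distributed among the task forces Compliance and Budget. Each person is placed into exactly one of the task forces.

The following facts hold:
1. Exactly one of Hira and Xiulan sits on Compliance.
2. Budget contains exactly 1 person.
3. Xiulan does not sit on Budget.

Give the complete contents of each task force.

Compliance = {Bao, Eitan, Vikram, Xiulan}; Budget = {Hira}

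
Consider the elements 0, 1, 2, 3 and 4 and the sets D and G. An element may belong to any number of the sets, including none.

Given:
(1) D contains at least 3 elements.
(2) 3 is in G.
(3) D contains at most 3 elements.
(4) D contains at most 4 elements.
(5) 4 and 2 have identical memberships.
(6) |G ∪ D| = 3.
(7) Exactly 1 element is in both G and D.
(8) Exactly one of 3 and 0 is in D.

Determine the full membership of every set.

D = {2, 3, 4}; G = {3}

From (2): 3 ∈ G.
Suppose 0 ∈ D: no assignment then satisfies all the clues, so 0 ∉ D.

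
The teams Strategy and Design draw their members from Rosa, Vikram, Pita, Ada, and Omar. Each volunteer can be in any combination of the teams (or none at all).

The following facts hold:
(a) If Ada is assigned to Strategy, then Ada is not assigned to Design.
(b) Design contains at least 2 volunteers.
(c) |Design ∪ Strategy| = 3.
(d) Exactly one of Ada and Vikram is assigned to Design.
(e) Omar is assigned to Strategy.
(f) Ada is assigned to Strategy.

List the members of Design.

Design = {Omar, Vikram}

From (e): Omar ∈ Strategy.
From (f): Ada ∈ Strategy.
(a): Ada ∉ Design.
(d) (exactly one): Vikram ∈ Design.
Suppose Rosa ∈ Design: no assignment then satisfies all the clues, so Rosa ∉ Design.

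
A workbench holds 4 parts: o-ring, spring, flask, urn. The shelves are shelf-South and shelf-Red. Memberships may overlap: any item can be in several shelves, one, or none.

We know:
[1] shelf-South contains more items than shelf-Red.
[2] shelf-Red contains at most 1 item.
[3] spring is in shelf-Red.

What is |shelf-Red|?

From (3): spring ∈ shelf-Red.
(2): shelf-Red already has 1, so the rest are out.

1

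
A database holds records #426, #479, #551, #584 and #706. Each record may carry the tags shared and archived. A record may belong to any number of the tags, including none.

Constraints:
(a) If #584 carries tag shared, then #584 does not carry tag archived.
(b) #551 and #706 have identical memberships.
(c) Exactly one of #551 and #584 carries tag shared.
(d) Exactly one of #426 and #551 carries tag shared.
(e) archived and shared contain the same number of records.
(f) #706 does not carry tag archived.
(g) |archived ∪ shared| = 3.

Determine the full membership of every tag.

shared = {#426, #584}; archived = {#426, #479}

From (f): #706 ∉ archived.
(b): #551 matches #706: #551 ∉ archived.
Suppose #426 ∉ shared: no assignment then satisfies all the clues, so #426 ∈ shared.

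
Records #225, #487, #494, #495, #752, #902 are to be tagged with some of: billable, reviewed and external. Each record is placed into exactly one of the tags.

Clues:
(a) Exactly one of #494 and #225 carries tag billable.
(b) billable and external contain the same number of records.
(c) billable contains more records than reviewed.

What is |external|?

3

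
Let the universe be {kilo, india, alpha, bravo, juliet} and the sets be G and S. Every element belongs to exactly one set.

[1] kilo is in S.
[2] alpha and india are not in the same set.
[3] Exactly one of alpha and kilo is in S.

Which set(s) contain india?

india: S

From (1): kilo ∈ S.
(3) (exactly one): alpha ∉ S.
Only one set left: alpha ∈ G.
(2): india ∉ G.
Only one set left: india ∈ S.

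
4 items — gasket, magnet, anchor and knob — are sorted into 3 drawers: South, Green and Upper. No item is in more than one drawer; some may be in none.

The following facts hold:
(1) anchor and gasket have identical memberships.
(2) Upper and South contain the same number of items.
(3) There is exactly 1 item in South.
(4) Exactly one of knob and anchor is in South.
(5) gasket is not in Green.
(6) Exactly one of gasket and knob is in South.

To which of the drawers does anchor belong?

anchor: none

From (5): gasket ∉ Green.
(1): anchor matches gasket: anchor ∉ Green.
Suppose anchor ∈ South: no assignment then satisfies all the clues, so anchor ∉ South.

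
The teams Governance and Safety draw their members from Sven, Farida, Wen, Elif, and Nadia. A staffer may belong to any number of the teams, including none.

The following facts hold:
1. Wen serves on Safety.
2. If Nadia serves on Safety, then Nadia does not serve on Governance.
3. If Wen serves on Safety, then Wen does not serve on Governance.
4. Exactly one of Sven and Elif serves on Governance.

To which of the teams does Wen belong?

Wen: Safety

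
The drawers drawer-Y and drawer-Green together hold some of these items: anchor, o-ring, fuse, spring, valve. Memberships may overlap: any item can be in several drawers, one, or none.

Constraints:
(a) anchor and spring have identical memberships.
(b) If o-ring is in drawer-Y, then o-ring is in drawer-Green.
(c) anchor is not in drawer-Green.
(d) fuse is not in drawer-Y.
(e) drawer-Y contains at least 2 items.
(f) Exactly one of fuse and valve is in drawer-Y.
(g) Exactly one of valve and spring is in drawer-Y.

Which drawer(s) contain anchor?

From (c): anchor ∉ drawer-Green.
From (d): fuse ∉ drawer-Y.
(a): spring matches anchor: spring ∉ drawer-Green.
(f) (exactly one): valve ∈ drawer-Y.
(g) (exactly one): spring ∉ drawer-Y.
(a): anchor matches spring: anchor ∉ drawer-Y.
(e): only 2 candidates remain for drawer-Y, so all are in.
(b): o-ring ∈ drawer-Green.

anchor: none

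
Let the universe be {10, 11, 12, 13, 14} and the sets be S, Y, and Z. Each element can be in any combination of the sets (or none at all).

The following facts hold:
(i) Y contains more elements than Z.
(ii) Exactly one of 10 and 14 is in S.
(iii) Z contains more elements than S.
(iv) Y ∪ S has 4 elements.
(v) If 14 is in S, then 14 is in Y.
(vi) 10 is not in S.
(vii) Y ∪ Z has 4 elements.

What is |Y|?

4

From (vi): 10 ∉ S.
(ii) (exactly one): 14 ∈ S.
(v): 14 ∈ Y.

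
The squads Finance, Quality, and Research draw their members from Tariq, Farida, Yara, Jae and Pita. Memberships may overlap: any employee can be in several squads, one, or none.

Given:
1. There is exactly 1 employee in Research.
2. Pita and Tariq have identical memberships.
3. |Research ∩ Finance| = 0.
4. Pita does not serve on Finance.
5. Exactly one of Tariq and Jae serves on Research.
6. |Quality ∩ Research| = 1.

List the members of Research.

Research = {Jae}

From (4): Pita ∉ Finance.
(2): Tariq matches Pita: Tariq ∉ Finance.
Suppose Tariq ∈ Research: no assignment then satisfies all the clues, so Tariq ∉ Research.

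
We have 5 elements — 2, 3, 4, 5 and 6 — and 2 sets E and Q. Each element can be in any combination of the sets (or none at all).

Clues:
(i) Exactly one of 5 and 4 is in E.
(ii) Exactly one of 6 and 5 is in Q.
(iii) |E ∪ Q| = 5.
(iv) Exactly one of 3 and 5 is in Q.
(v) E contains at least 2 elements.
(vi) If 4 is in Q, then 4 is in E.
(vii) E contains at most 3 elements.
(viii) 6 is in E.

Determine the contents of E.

E = {3, 4, 6}

From (viii): 6 ∈ E.
Suppose 2 ∈ E: no assignment then satisfies all the clues, so 2 ∉ E.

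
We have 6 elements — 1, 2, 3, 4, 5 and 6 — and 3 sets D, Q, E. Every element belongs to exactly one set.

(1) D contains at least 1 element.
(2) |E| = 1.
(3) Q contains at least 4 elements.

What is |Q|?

4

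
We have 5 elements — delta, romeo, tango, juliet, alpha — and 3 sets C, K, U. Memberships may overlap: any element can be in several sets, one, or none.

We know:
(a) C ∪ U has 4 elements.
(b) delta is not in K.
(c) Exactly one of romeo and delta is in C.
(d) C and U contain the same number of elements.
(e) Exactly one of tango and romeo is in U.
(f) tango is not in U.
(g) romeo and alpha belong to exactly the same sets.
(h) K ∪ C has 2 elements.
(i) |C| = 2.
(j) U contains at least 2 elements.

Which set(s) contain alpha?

alpha: U

From (b): delta ∉ K.
From (f): tango ∉ U.
(e) (exactly one): romeo ∈ U.
(g): alpha matches romeo: alpha ∈ U.
Suppose alpha ∈ C: no assignment then satisfies all the clues, so alpha ∉ C.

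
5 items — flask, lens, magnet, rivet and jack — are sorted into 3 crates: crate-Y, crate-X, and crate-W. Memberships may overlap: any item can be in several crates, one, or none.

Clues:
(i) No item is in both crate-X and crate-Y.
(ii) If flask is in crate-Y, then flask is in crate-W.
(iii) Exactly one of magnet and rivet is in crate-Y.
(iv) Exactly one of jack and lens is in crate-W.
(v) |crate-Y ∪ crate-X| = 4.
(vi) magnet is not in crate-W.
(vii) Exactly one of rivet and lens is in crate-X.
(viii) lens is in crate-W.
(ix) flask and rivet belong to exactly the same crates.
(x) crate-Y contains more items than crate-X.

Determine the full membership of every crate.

crate-Y = {flask, jack, rivet}; crate-X = {lens}; crate-W = {flask, lens, rivet}

From (vi): magnet ∉ crate-W.
From (viii): lens ∈ crate-W.
(iv) (exactly one): jack ∉ crate-W.
Suppose flask ∉ crate-Y: no assignment then satisfies all the clues, so flask ∈ crate-Y.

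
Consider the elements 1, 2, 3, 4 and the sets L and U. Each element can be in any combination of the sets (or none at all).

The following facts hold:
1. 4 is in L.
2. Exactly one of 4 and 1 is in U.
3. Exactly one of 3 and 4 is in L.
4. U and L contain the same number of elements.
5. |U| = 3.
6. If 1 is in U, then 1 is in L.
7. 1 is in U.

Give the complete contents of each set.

L = {1, 2, 4}; U = {1, 2, 3}

From (1): 4 ∈ L.
From (7): 1 ∈ U.
(2) (exactly one): 4 ∉ U.
(3) (exactly one): 3 ∉ L.
(5): only 3 candidates remain for U, so all are in.
(6): 1 ∈ L.
Suppose 2 ∉ L: no assignment then satisfies all the clues, so 2 ∈ L.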